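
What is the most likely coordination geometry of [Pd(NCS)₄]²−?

Ligand charges: each isothiocyanate is −1. With an overall charge of −2 the palladium centre must be in the +2 oxidation state.
Pd sits in group 10, so the d-electron count is 10 − 2 = 8.
With 4 monodentate ligands the coordination number is 4.
A 4d d⁸ ion has a large crystal-field splitting; square planar leaves the high-energy d_{x²−y²} orbital empty and maximises CFSE.

square planar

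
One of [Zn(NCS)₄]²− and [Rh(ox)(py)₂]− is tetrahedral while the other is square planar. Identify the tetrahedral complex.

For [Zn(NCS)₄]²−: Ligand charges: each isothiocyanate is −1. With an overall charge of −2 the zinc centre must be in the +2 oxidation state. Zinc is a group-12 element; Zn(II) is therefore d¹⁰. A d¹⁰ ion has no crystal-field stabilisation preference between square planar and tetrahedral, so four ligands adopt the sterically favoured tetrahedral geometry. → tetrahedral.
For [Rh(ox)(py)₂]−: Summing ligand charges against the −1 overall charge gives an oxidation state of +1 for rhodium. Rhodium is a group-9 element; Rh(I) is therefore d⁸. A 4d d⁸ ion has a large crystal-field splitting; square planar leaves the high-energy d_{x²−y²} orbital empty and maximises CFSE. → square planar.

[Zn(NCS)₄]²−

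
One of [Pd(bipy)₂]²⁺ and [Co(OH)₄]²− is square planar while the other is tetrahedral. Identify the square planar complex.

[Pd(bipy)₂]²⁺

For [Pd(bipy)₂]²⁺: Ligand charges: 2,2′-bipyridine is neutral. With an overall charge of +2 the palladium centre must be in the +2 oxidation state. Pd sits in group 10, so the d-electron count is 10 − 2 = 8. A 4d d⁸ ion has a large crystal-field splitting; square planar leaves the high-energy d_{x²−y²} orbital empty and maximises CFSE. → square planar.
For [Co(OH)₄]²−: Each hydroxide is −1; balancing the −2 overall charge requires Co(II). Co sits in group 9, so the d-electron count is 9 − 2 = 7. For a high-spin 3d d⁷ ion with weak-field ligands the small Δₜ gives little square-planar CFSE advantage, so four ligands adopt the sterically favoured tetrahedral geometry. → tetrahedral.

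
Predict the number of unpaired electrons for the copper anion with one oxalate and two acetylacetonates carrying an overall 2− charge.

Summing ligand charges against the −2 overall charge gives an oxidation state of +2 for copper.
Cu sits in group 11, so the d-electron count is 11 − 2 = 9.
Counting donor atoms: 1×oxalate (bidentate) → 2 donors; 2×acetylacetonate (bidentate) → 4 donors. Coordination number = 6.
In an octahedral field the d⁹ configuration is t₂g⁶e_g³ (only one arrangement possible), giving 1 unpaired electron.

1 unpaired electron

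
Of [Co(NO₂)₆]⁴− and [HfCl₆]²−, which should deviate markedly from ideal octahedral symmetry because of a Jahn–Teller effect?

[Co(NO₂)₆]⁴−

[Co(NO₂)₆]⁴−: Summing ligand charges against the −4 overall charge gives an oxidation state of +2 for cobalt. Group 9 minus oxidation state 2 gives a d⁷ configuration. Nitro (N-bound nitrite) is a strong-field ligand (high in the spectrochemical series) for a first-row metal, so the complex is low-spin. The t₂g⁶e_g¹ (low-spin) configuration has an unevenly filled e_g set; the Jahn–Teller theorem predicts a tetragonal distortion (typically axial elongation) to lift the degeneracy.
[HfCl₆]²−: Ligand charges: each chloride is −1. With an overall charge of −2 the hafnium centre must be in the +4 oxidation state. Hafnium is a group-4 element; Hf(IV) is therefore d⁰. The d⁰ configuration leaves the e_g set evenly filled (or empty) — no strong Jahn–Teller driving force.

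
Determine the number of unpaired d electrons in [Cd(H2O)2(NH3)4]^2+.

0

Ligand charges: water is neutral; ammonia is neutral. With an overall charge of +2 the cadmium centre must be in the +2 oxidation state.
Cadmium is a group-12 element; Cd(II) is therefore d¹⁰.
In an octahedral field the d¹⁰ configuration is t₂g⁶e_g⁴, giving 0 unpaired electrons.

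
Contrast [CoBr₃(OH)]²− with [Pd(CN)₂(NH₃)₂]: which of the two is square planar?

[Pd(CN)₂(NH₃)₂]

For [CoBr₃(OH)]²−: Ligand charges: each bromide is −1; each hydroxide is −1. With an overall charge of −2 the cobalt centre must be in the +2 oxidation state. Group 9 minus oxidation state 2 gives a d⁷ configuration. For a high-spin 3d d⁷ ion with weak-field ligands the small Δₜ gives little square-planar CFSE advantage, so four ligands adopt the sterically favoured tetrahedral geometry. → tetrahedral.
For [Pd(CN)₂(NH₃)₂]: Summing ligand charges against the 0 overall charge gives an oxidation state of +2 for palladium. Palladium is a group-10 element; Pd(II) is therefore d⁸. A 4d d⁸ ion has a large crystal-field splitting; square planar leaves the high-energy d_{x²−y²} orbital empty and maximises CFSE. → square planar.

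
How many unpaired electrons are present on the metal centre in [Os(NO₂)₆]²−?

2 unpaired electrons

Ligand charges: each nitro (N-bound nitrite) is −1. With an overall charge of −2 the osmium centre must be in the +4 oxidation state.
Group 8 minus oxidation state 4 gives a d⁴ configuration.
The spin state decides the count: a 5d ion has a large Δₒ and is invariably low-spin.
An octahedral low-spin d⁴ ion is t₂g⁴e_g⁰, giving 2 unpaired electrons.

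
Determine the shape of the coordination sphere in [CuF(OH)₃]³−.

Ligand charges: each fluoride is −1; each hydroxide is −1. With an overall charge of −3 the copper centre must be in the +1 oxidation state.
Copper is a group-11 element; Cu(I) is therefore d¹⁰.
Coordination number: 4.
A d¹⁰ ion has no crystal-field stabilisation preference between square planar and tetrahedral, so four ligands adopt the sterically favoured tetrahedral geometry.

tetrahedral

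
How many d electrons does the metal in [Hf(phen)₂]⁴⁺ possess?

Ligand charges: 1,10-phenanthroline is neutral. With an overall charge of +4 the hafnium centre must be in the +4 oxidation state.
Hafnium is a group-4 element; Hf(IV) is therefore d⁰.

d0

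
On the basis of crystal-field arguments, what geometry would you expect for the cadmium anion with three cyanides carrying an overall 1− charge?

Summing ligand charges against the −1 overall charge gives an oxidation state of +2 for cadmium.
Cd sits in group 12, so the d-electron count is 12 − 2 = 10.
With 3 monodentate ligands the coordination number is 3.
Three ligands around a d¹⁰ centre minimise repulsion in a trigonal-planar arrangement.

trigonal planar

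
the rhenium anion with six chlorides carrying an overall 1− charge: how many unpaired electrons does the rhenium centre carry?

Ligand charges: each chloride is −1. With an overall charge of −1 the rhenium centre must be in the +5 oxidation state.
Re sits in group 7, so the d-electron count is 7 − 5 = 2.
In an octahedral field the d² configuration is t₂g²e_g⁰ (only one arrangement possible), giving 2 unpaired electrons.

2 unpaired electrons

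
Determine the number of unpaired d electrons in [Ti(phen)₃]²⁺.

Ligand charges: 1,10-phenanthroline is neutral. With an overall charge of +2 the titanium centre must be in the +2 oxidation state.
Group 4 minus oxidation state 2 gives a d² configuration.
Counting donor atoms: 3×1,10-phenanthroline (bidentate) → 6 donors. Coordination number = 6.
In an octahedral field the d² configuration is t₂g²e_g⁰ (only one arrangement possible), giving 2 unpaired electrons.

2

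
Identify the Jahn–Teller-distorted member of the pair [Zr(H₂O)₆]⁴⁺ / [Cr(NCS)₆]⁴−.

[Zr(H₂O)₆]⁴⁺: Ligand charges: water is neutral. With an overall charge of +4 the zirconium centre must be in the +4 oxidation state. Zr sits in group 4, so the d-electron count is 4 − 4 = 0. The d⁰ configuration leaves the e_g set evenly filled (or empty) — no strong Jahn–Teller driving force.
[Cr(NCS)₆]⁴−: Ligand charges: each isothiocyanate is −1. With an overall charge of −4 the chromium centre must be in the +2 oxidation state. Group 6 minus oxidation state 2 gives a d⁴ configuration. Isothiocyanate is a weak-field ligand for a first-row metal, so the complex is high-spin. The t₂g³e_g¹ (high-spin) configuration has an unevenly filled e_g set; the Jahn–Teller theorem predicts a tetragonal distortion (typically axial elongation) to lift the degeneracy.

[Cr(NCS)₆]⁴−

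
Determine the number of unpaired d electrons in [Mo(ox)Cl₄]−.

Each oxalate is −2; each chloride is −1; balancing the −1 overall charge requires Mo(V).
Molybdenum is a group-6 element; Mo(V) is therefore d¹.
Counting donor atoms: 1×oxalate (bidentate) → 2 donors; 4×chloride (monodentate) → 4 donors. Coordination number = 6.
In an octahedral field the d¹ configuration is t₂g¹e_g⁰ (only one arrangement possible), giving 1 unpaired electron.

1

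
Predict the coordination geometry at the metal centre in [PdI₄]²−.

Ligand charges: each iodide is −1. With an overall charge of −2 the palladium centre must be in the +2 oxidation state.
Group 10 minus oxidation state 2 gives a d⁸ configuration.
With 4 monodentate ligands the coordination number is 4.
A 4d d⁸ ion has a large crystal-field splitting; square planar leaves the high-energy d_{x²−y²} orbital empty and maximises CFSE.

square planar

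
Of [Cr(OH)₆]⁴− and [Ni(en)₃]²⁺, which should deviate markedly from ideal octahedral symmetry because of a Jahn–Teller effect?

[Cr(OH)₆]⁴−: Summing ligand charges against the −4 overall charge gives an oxidation state of +2 for chromium. Cr sits in group 6, so the d-electron count is 6 − 2 = 4. Hydroxide is a weak-field ligand for a first-row metal, so the complex is high-spin. The t₂g³e_g¹ (high-spin) configuration has an unevenly filled e_g set; the Jahn–Teller theorem predicts a tetragonal distortion (typically axial elongation) to lift the degeneracy.
[Ni(en)₃]²⁺: Ethylenediamine is neutral; balancing the +2 overall charge requires Ni(II). Group 10 minus oxidation state 2 gives a d⁸ configuration. The d⁸ configuration leaves the e_g set evenly filled (or empty) — no strong Jahn–Teller driving force.

[Cr(OH)₆]⁴−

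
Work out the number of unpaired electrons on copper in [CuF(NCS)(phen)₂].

1

Summing ligand charges against the 0 overall charge gives an oxidation state of +2 for copper.
Group 11 minus oxidation state 2 gives a d⁹ configuration.
Counting donor atoms: 1×fluoride (monodentate) → 1 donor; 1×isothiocyanate (monodentate) → 1 donor; 2×1,10-phenanthroline (bidentate) → 4 donors. Coordination number = 6.
In an octahedral field the d⁹ configuration is t₂g⁶e_g³ (only one arrangement possible), giving 1 unpaired electron.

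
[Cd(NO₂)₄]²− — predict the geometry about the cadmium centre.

Summing ligand charges against the −2 overall charge gives an oxidation state of +2 for cadmium.
Cd sits in group 12, so the d-electron count is 12 − 2 = 10.
Coordination number: 4.
A d¹⁰ ion has no crystal-field stabilisation preference between square planar and tetrahedral, so four ligands adopt the sterically favoured tetrahedral geometry.

tetrahedral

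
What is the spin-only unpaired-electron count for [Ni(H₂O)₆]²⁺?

Summing ligand charges against the +2 overall charge gives an oxidation state of +2 for nickel.
Nickel is a group-10 element; Ni(II) is therefore d⁸.
In an octahedral field the d⁸ configuration is t₂g⁶e_g² (only one arrangement possible), giving 2 unpaired electrons.

2 unpaired electrons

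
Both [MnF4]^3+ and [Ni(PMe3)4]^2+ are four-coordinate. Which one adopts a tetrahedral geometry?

For [MnF4]^3+: Summing ligand charges against the +3 overall charge gives an oxidation state of +7 for manganese. Mn sits in group 7, so the d-electron count is 7 − 7 = 0. A d⁰ ion has no crystal-field stabilisation preference between square planar and tetrahedral, so four ligands adopt the sterically favoured tetrahedral geometry. → tetrahedral.
For [Ni(PMe3)4]^2+: Ligand charges: trimethylphosphine is neutral. With an overall charge of +2 the nickel centre must be in the +2 oxidation state. Nickel is a group-10 element; Ni(II) is therefore d⁸. Trimethylphosphine is a strong-field ligand (high in the spectrochemical series). A 3d d⁸ ion with strong-field ligands gains enough CFSE to favour square planar over tetrahedral. → square planar.

[MnF4]^3+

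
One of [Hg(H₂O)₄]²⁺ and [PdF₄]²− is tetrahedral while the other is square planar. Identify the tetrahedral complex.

For [Hg(H₂O)₄]²⁺: Ligand charges: water is neutral. With an overall charge of +2 the mercury centre must be in the +2 oxidation state. Group 12 minus oxidation state 2 gives a d¹⁰ configuration. A d¹⁰ ion has no crystal-field stabilisation preference between square planar and tetrahedral, so four ligands adopt the sterically favoured tetrahedral geometry. → tetrahedral.
For [PdF₄]²−: Summing ligand charges against the −2 overall charge gives an oxidation state of +2 for palladium. Palladium is a group-10 element; Pd(II) is therefore d⁸. A 4d d⁸ ion has a large crystal-field splitting; square planar leaves the high-energy d_{x²−y²} orbital empty and maximises CFSE. → square planar.

[Hg(H₂O)₄]²⁺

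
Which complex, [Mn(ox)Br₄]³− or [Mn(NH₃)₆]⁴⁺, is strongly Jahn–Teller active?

[Mn(ox)Br₄]³−: Ligand charges: each oxalate is −2; each bromide is −1. With an overall charge of −3 the manganese centre must be in the +3 oxidation state. Manganese is a group-7 element; Mn(III) is therefore d⁴. Bromide and oxalate are weak-field ligands for a first-row metal, so the complex is high-spin. The t₂g³e_g¹ (high-spin) configuration has an unevenly filled e_g set; the Jahn–Teller theorem predicts a tetragonal distortion (typically axial elongation) to lift the degeneracy.
[Mn(NH₃)₆]⁴⁺: Ligand charges: ammonia is neutral. With an overall charge of +4 the manganese centre must be in the +4 oxidation state. Manganese is a group-7 element; Mn(IV) is therefore d³. The d³ configuration leaves the e_g set evenly filled (or empty) — no strong Jahn–Teller driving force.

[Mn(ox)Br₄]³−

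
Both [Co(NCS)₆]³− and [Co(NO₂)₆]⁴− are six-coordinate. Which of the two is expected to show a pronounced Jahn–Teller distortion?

[Co(NO₂)₆]⁴−

[Co(NCS)₆]³−: Ligand charges: each isothiocyanate is −1. With an overall charge of −3 the cobalt centre must be in the +3 oxidation state. Cobalt is a group-9 element; Co(III) is therefore d⁶. Co(III) has an exceptionally large octahedral splitting and is low-spin with essentially every ligand except fluoride. The d⁶ configuration leaves the e_g set evenly filled (or empty) — no strong Jahn–Teller driving force.
[Co(NO₂)₆]⁴−: Summing ligand charges against the −4 overall charge gives an oxidation state of +2 for cobalt. Cobalt is a group-9 element; Co(II) is therefore d⁷. Nitro (N-bound nitrite) is a strong-field ligand (high in the spectrochemical series) for a first-row metal, so the complex is low-spin. The t₂g⁶e_g¹ (low-spin) configuration has an unevenly filled e_g set; the Jahn–Teller theorem predicts a tetragonal distortion (typically axial elongation) to lift the degeneracy.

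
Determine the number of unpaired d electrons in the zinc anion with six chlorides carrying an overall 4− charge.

0

Summing ligand charges against the −4 overall charge gives an oxidation state of +2 for zinc.
Zinc is a group-12 element; Zn(II) is therefore d¹⁰.
In an octahedral field the d¹⁰ configuration is t₂g⁶e_g⁴, giving 0 unpaired electrons.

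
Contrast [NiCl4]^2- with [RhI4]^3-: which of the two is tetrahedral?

[NiCl4]^2-

For [NiCl4]^2-: Ligand charges: each chloride is −1. With an overall charge of −2 the nickel centre must be in the +2 oxidation state. Ni sits in group 10, so the d-electron count is 10 − 2 = 8. Chloride is a weak-field ligand. With weak-field ligands the CFSE gain from square planar is small, so a 3d d⁸ ion takes the sterically preferred tetrahedral geometry. → tetrahedral.
For [RhI4]^3-: Each iodide is −1; balancing the −3 overall charge requires Rh(I). Rhodium is a group-9 element; Rh(I) is therefore d⁸. A 4d d⁸ ion has a large crystal-field splitting; square planar leaves the high-energy d_{x²−y²} orbital empty and maximises CFSE. → square planar.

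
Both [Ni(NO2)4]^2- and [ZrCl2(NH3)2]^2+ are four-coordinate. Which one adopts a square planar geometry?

[Ni(NO2)4]^2-

For [Ni(NO2)4]^2-: Ligand charges: each nitro (N-bound nitrite) is −1. With an overall charge of −2 the nickel centre must be in the +2 oxidation state. Ni sits in group 10, so the d-electron count is 10 − 2 = 8. Nitro (N-bound nitrite) is a strong-field ligand (high in the spectrochemical series). A 3d d⁸ ion with strong-field ligands gains enough CFSE to favour square planar over tetrahedral. → square planar.
For [ZrCl2(NH3)2]^2+: Each chloride is −1; ammonia is neutral; balancing the +2 overall charge requires Zr(IV). Group 4 minus oxidation state 4 gives a d⁰ configuration. A d⁰ ion has no crystal-field stabilisation preference between square planar and tetrahedral, so four ligands adopt the sterically favoured tetrahedral geometry. → tetrahedral.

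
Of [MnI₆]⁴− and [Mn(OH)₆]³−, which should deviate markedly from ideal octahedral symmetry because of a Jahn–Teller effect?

[Mn(OH)₆]³−

[MnI₆]⁴−: Each iodide is −1; balancing the −4 overall charge requires Mn(II). Mn sits in group 7, so the d-electron count is 7 − 2 = 5. Iodide is a weak-field ligand for a first-row metal, so the complex is high-spin. The d⁵ configuration leaves the e_g set evenly filled (or empty) — no strong Jahn–Teller driving force.
[Mn(OH)₆]³−: Ligand charges: each hydroxide is −1. With an overall charge of −3 the manganese centre must be in the +3 oxidation state. Group 7 minus oxidation state 3 gives a d⁴ configuration. Hydroxide is a weak-field ligand for a first-row metal, so the complex is high-spin. The t₂g³e_g¹ (high-spin) configuration has an unevenly filled e_g set; the Jahn–Teller theorem predicts a tetragonal distortion (typically axial elongation) to lift the degeneracy.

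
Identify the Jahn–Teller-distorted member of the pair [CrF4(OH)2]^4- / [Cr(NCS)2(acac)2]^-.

[CrF4(OH)2]^4-

[CrF4(OH)2]^4-: Summing ligand charges against the −4 overall charge gives an oxidation state of +2 for chromium. Group 6 minus oxidation state 2 gives a d⁴ configuration. Fluoride and hydroxide are weak-field ligands for a first-row metal, so the complex is high-spin. The t₂g³e_g¹ (high-spin) configuration has an unevenly filled e_g set; the Jahn–Teller theorem predicts a tetragonal distortion (typically axial elongation) to lift the degeneracy.
[Cr(NCS)2(acac)2]^-: Ligand charges: each isothiocyanate is −1; each acetylacetonate is −1. With an overall charge of −1 the chromium centre must be in the +3 oxidation state. Group 6 minus oxidation state 3 gives a d³ configuration. The d³ configuration leaves the e_g set evenly filled (or empty) — no strong Jahn–Teller driving force.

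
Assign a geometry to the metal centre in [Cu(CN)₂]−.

linear

Summing ligand charges against the −1 overall charge gives an oxidation state of +1 for copper.
Cu sits in group 11, so the d-electron count is 11 − 1 = 10.
Coordination number: 2.
A d¹⁰ ion with only two ligands adopts a linear arrangement (sp hybridisation; no CFSE preference).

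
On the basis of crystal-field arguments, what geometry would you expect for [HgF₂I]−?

trigonal planar

Ligand charges: each fluoride is −1; each iodide is −1. With an overall charge of −1 the mercury centre must be in the +2 oxidation state.
Mercury is a group-12 element; Hg(II) is therefore d¹⁰.
With 3 monodentate ligands the coordination number is 3.
Three ligands around a d¹⁰ centre minimise repulsion in a trigonal-planar arrangement.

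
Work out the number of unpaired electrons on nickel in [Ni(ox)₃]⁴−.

Summing ligand charges against the −4 overall charge gives an oxidation state of +2 for nickel.
Nickel is a group-10 element; Ni(II) is therefore d⁸.
Counting donor atoms: 3×oxalate (bidentate) → 6 donors. Coordination number = 6.
In an octahedral field the d⁸ configuration is t₂g⁶e_g² (only one arrangement possible), giving 2 unpaired electrons.

2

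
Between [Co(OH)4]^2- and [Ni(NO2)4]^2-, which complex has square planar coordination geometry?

[Ni(NO2)4]^2-

For [Co(OH)4]^2-: Ligand charges: each hydroxide is −1. With an overall charge of −2 the cobalt centre must be in the +2 oxidation state. Group 9 minus oxidation state 2 gives a d⁷ configuration. For a high-spin 3d d⁷ ion with weak-field ligands the small Δₜ gives little square-planar CFSE advantage, so four ligands adopt the sterically favoured tetrahedral geometry. → tetrahedral.
For [Ni(NO2)4]^2-: Each nitro (N-bound nitrite) is −1; balancing the −2 overall charge requires Ni(II). Group 10 minus oxidation state 2 gives a d⁸ configuration. Nitro (N-bound nitrite) is a strong-field ligand (high in the spectrochemical series). A 3d d⁸ ion with strong-field ligands gains enough CFSE to favour square planar over tetrahedral. → square planar.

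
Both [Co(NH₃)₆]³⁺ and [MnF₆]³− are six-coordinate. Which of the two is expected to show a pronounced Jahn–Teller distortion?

[MnF₆]³−

[Co(NH₃)₆]³⁺: Ammonia is neutral; balancing the +3 overall charge requires Co(III). Group 9 minus oxidation state 3 gives a d⁶ configuration. Co(III) has an exceptionally large octahedral splitting and is low-spin with essentially every ligand except fluoride. The d⁶ configuration leaves the e_g set evenly filled (or empty) — no strong Jahn–Teller driving force.
[MnF₆]³−: Each fluoride is −1; balancing the −3 overall charge requires Mn(III). Mn sits in group 7, so the d-electron count is 7 − 3 = 4. Fluoride is a weak-field ligand for a first-row metal, so the complex is high-spin. The t₂g³e_g¹ (high-spin) configuration has an unevenly filled e_g set; the Jahn–Teller theorem predicts a tetragonal distortion (typically axial elongation) to lift the degeneracy.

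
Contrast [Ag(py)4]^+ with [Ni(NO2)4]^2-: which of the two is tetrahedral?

[Ag(py)4]^+

For [Ag(py)4]^+: Ligand charges: pyridine is neutral. With an overall charge of +1 the silver centre must be in the +1 oxidation state. Ag sits in group 11, so the d-electron count is 11 − 1 = 10. A d¹⁰ ion has no crystal-field stabilisation preference between square planar and tetrahedral, so four ligands adopt the sterically favoured tetrahedral geometry. → tetrahedral.
For [Ni(NO2)4]^2-: Ligand charges: each nitro (N-bound nitrite) is −1. With an overall charge of −2 the nickel centre must be in the +2 oxidation state. Nickel is a group-10 element; Ni(II) is therefore d⁸. Nitro (N-bound nitrite) is a strong-field ligand (high in the spectrochemical series). A 3d d⁸ ion with strong-field ligands gains enough CFSE to favour square planar over tetrahedral. → square planar.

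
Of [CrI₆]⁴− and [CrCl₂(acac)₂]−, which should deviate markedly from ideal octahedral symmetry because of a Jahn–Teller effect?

[CrI₆]⁴−: Each iodide is −1; balancing the −4 overall charge requires Cr(II). Chromium is a group-6 element; Cr(II) is therefore d⁴. Iodide is a weak-field ligand for a first-row metal, so the complex is high-spin. The t₂g³e_g¹ (high-spin) configuration has an unevenly filled e_g set; the Jahn–Teller theorem predicts a tetragonal distortion (typically axial elongation) to lift the degeneracy.
[CrCl₂(acac)₂]−: Summing ligand charges against the −1 overall charge gives an oxidation state of +3 for chromium. Chromium is a group-6 element; Cr(III) is therefore d³. The d³ configuration leaves the e_g set evenly filled (or empty) — no strong Jahn–Teller driving force.

[CrI₆]⁴−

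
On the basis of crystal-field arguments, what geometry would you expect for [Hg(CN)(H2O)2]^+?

trigonal planar

Each cyanide is −1; water is neutral; balancing the +1 overall charge requires Hg(II).
Hg sits in group 12, so the d-electron count is 12 − 2 = 10.
With 3 monodentate ligands the coordination number is 3.
Three ligands around a d¹⁰ centre minimise repulsion in a trigonal-planar arrangement.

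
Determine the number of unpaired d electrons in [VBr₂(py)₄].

3

Each bromide is −1; pyridine is neutral; balancing the 0 overall charge requires V(II).
V sits in group 5, so the d-electron count is 5 − 2 = 3.
In an octahedral field the d³ configuration is t₂g³e_g⁰ (only one arrangement possible), giving 3 unpaired electrons.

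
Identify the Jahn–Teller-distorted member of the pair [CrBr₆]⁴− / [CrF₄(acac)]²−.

[CrBr₆]⁴−

[CrBr₆]⁴−: Ligand charges: each bromide is −1. With an overall charge of −4 the chromium centre must be in the +2 oxidation state. Cr sits in group 6, so the d-electron count is 6 − 2 = 4. Bromide is a weak-field ligand for a first-row metal, so the complex is high-spin. The t₂g³e_g¹ (high-spin) configuration has an unevenly filled e_g set; the Jahn–Teller theorem predicts a tetragonal distortion (typically axial elongation) to lift the degeneracy.
[CrF₄(acac)]²−: Each fluoride is −1; each acetylacetonate is −1; balancing the −2 overall charge requires Cr(III). Group 6 minus oxidation state 3 gives a d³ configuration. The d³ configuration leaves the e_g set evenly filled (or empty) — no strong Jahn–Teller driving force.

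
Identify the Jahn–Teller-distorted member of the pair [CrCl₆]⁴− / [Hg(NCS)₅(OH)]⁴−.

[CrCl₆]⁴−

[CrCl₆]⁴−: Ligand charges: each chloride is −1. With an overall charge of −4 the chromium centre must be in the +2 oxidation state. Cr sits in group 6, so the d-electron count is 6 − 2 = 4. Chloride is a weak-field ligand for a first-row metal, so the complex is high-spin. The t₂g³e_g¹ (high-spin) configuration has an unevenly filled e_g set; the Jahn–Teller theorem predicts a tetragonal distortion (typically axial elongation) to lift the degeneracy.
[Hg(NCS)₅(OH)]⁴−: Ligand charges: each isothiocyanate is −1; each hydroxide is −1. With an overall charge of −4 the mercury centre must be in the +2 oxidation state. Group 12 minus oxidation state 2 gives a d¹⁰ configuration. The d¹⁰ configuration leaves the e_g set evenly filled (or empty) — no strong Jahn–Teller driving force.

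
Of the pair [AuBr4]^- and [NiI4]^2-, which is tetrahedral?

[NiI4]^2-

For [AuBr4]^-: Each bromide is −1; balancing the −1 overall charge requires Au(III). Au sits in group 11, so the d-electron count is 11 − 3 = 8. A 5d d⁸ ion has a large crystal-field splitting; square planar leaves the high-energy d_{x²−y²} orbital empty and maximises CFSE. → square planar.
For [NiI4]^2-: Summing ligand charges against the −2 overall charge gives an oxidation state of +2 for nickel. Ni sits in group 10, so the d-electron count is 10 − 2 = 8. Iodide is a weak-field ligand. With weak-field ligands the CFSE gain from square planar is small, so a 3d d⁸ ion takes the sterically preferred tetrahedral geometry. → tetrahedral.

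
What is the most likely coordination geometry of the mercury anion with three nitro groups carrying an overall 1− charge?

trigonal planar

Ligand charges: each nitro (N-bound nitrite) is −1. With an overall charge of −1 the mercury centre must be in the +2 oxidation state.
Mercury is a group-12 element; Hg(II) is therefore d¹⁰.
With 3 monodentate ligands the coordination number is 3.
Three ligands around a d¹⁰ centre minimise repulsion in a trigonal-planar arrangement.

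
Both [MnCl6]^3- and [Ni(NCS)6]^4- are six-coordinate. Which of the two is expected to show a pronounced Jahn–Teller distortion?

[MnCl6]^3-

[MnCl6]^3-: Each chloride is −1; balancing the −3 overall charge requires Mn(III). Group 7 minus oxidation state 3 gives a d⁴ configuration. Chloride is a weak-field ligand for a first-row metal, so the complex is high-spin. The t₂g³e_g¹ (high-spin) configuration has an unevenly filled e_g set; the Jahn–Teller theorem predicts a tetragonal distortion (typically axial elongation) to lift the degeneracy.
[Ni(NCS)6]^4-: Each isothiocyanate is −1; balancing the −4 overall charge requires Ni(II). Ni sits in group 10, so the d-electron count is 10 − 2 = 8. The d⁸ configuration leaves the e_g set evenly filled (or empty) — no strong Jahn–Teller driving force.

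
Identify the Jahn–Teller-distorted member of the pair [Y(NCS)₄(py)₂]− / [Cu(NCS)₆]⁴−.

[Y(NCS)₄(py)₂]−: Summing ligand charges against the −1 overall charge gives an oxidation state of +3 for yttrium. Yttrium is a group-3 element; Y(III) is therefore d⁰. The d⁰ configuration leaves the e_g set evenly filled (or empty) — no strong Jahn–Teller driving force.
[Cu(NCS)₆]⁴−: Summing ligand charges against the −4 overall charge gives an oxidation state of +2 for copper. Copper is a group-11 element; Cu(II) is therefore d⁹. The t₂g⁶e_g³ configuration has an unevenly filled e_g set; the Jahn–Teller theorem predicts a tetragonal distortion (typically axial elongation) to lift the degeneracy.

[Cu(NCS)₆]⁴−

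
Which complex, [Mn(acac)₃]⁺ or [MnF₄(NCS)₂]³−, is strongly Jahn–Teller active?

[Mn(acac)₃]⁺: Ligand charges: each acetylacetonate is −1. With an overall charge of +1 the manganese centre must be in the +4 oxidation state. Manganese is a group-7 element; Mn(IV) is therefore d³. The d³ configuration leaves the e_g set evenly filled (or empty) — no strong Jahn–Teller driving force.
[MnF₄(NCS)₂]³−: Ligand charges: each fluoride is −1; each isothiocyanate is −1. With an overall charge of −3 the manganese centre must be in the +3 oxidation state. Group 7 minus oxidation state 3 gives a d⁴ configuration. Fluoride and isothiocyanate are weak-field ligands for a first-row metal, so the complex is high-spin. The t₂g³e_g¹ (high-spin) configuration has an unevenly filled e_g set; the Jahn–Teller theorem predicts a tetragonal distortion (typically axial elongation) to lift the degeneracy.

[MnF₄(NCS)₂]³−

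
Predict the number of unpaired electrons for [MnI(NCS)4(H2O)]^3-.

Summing ligand charges against the −3 overall charge gives an oxidation state of +2 for manganese.
Group 7 minus oxidation state 2 gives a d⁵ configuration.
The spin state decides the count: Iodide and isothiocyanate are weak-field ligands for a first-row metal, so the complex is high-spin.
An octahedral high-spin d⁵ ion is t₂g³e_g², giving 5 unpaired electrons.

5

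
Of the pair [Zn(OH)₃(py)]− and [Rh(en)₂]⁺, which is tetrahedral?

For [Zn(OH)₃(py)]−: Each hydroxide is −1; pyridine is neutral; balancing the −1 overall charge requires Zn(II). Group 12 minus oxidation state 2 gives a d¹⁰ configuration. A d¹⁰ ion has no crystal-field stabilisation preference between square planar and tetrahedral, so four ligands adopt the sterically favoured tetrahedral geometry. → tetrahedral.
For [Rh(en)₂]⁺: Ligand charges: ethylenediamine is neutral. With an overall charge of +1 the rhodium centre must be in the +1 oxidation state. Rhodium is a group-9 element; Rh(I) is therefore d⁸. A 4d d⁸ ion has a large crystal-field splitting; square planar leaves the high-energy d_{x²−y²} orbital empty and maximises CFSE. → square planar.

[Zn(OH)₃(py)]−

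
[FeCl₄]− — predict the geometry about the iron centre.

tetrahedral

Ligand charges: each chloride is −1. With an overall charge of −1 the iron centre must be in the +3 oxidation state.
Group 8 minus oxidation state 3 gives a d⁵ configuration.
With 4 monodentate ligands the coordination number is 4.
Chloride is a weak-field ligand.
A high-spin d⁵ ion has zero CFSE in either geometry, so four ligands adopt the sterically favoured tetrahedral geometry.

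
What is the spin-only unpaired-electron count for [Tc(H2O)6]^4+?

Summing ligand charges against the +4 overall charge gives an oxidation state of +4 for technetium.
Tc sits in group 7, so the d-electron count is 7 − 4 = 3.
In an octahedral field the d³ configuration is t₂g³e_g⁰ (only one arrangement possible), giving 3 unpaired electrons.

3 unpaired electrons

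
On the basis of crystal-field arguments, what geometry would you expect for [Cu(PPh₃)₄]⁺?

Ligand charges: triphenylphosphine is neutral. With an overall charge of +1 the copper centre must be in the +1 oxidation state.
Cu sits in group 11, so the d-electron count is 11 − 1 = 10.
With 4 monodentate ligands the coordination number is 4.
A d¹⁰ ion has no crystal-field stabilisation preference between square planar and tetrahedral, so four ligands adopt the sterically favoured tetrahedral geometry.

tetrahedral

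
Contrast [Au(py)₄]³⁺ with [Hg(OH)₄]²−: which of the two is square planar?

[Au(py)₄]³⁺

For [Au(py)₄]³⁺: Ligand charges: pyridine is neutral. With an overall charge of +3 the gold centre must be in the +3 oxidation state. Group 11 minus oxidation state 3 gives a d⁸ configuration. A 5d d⁸ ion has a large crystal-field splitting; square planar leaves the high-energy d_{x²−y²} orbital empty and maximises CFSE. → square planar.
For [Hg(OH)₄]²−: Summing ligand charges against the −2 overall charge gives an oxidation state of +2 for mercury. Mercury is a group-12 element; Hg(II) is therefore d¹⁰. A d¹⁰ ion has no crystal-field stabilisation preference between square planar and tetrahedral, so four ligands adopt the sterically favoured tetrahedral geometry. → tetrahedral.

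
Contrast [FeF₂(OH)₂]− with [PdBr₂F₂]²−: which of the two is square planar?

For [FeF₂(OH)₂]−: Ligand charges: each fluoride is −1; each hydroxide is −1. With an overall charge of −1 the iron centre must be in the +3 oxidation state. Fe sits in group 8, so the d-electron count is 8 − 3 = 5. A high-spin d⁵ ion has zero CFSE in either geometry, so four ligands adopt the sterically favoured tetrahedral geometry. → tetrahedral.
For [PdBr₂F₂]²−: Each bromide is −1; each fluoride is −1; balancing the −2 overall charge requires Pd(II). Pd sits in group 10, so the d-electron count is 10 − 2 = 8. A 4d d⁸ ion has a large crystal-field splitting; square planar leaves the high-energy d_{x²−y²} orbital empty and maximises CFSE. → square planar.

[PdBr₂F₂]²−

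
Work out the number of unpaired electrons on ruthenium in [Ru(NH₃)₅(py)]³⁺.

Ligand charges: ammonia is neutral; pyridine is neutral. With an overall charge of +3 the ruthenium centre must be in the +3 oxidation state.
Ruthenium is a group-8 element; Ru(III) is therefore d⁵.
The spin state decides the count: a 4d ion has a large Δₒ and is invariably low-spin.
An octahedral low-spin d⁵ ion is t₂g⁵e_g⁰, giving 1 unpaired electron.

1 unpaired electron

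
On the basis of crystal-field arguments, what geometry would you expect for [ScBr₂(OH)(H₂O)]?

tetrahedral

Each bromide is −1; each hydroxide is −1; water is neutral; balancing the 0 overall charge requires Sc(III).
Scandium is a group-3 element; Sc(III) is therefore d⁰.
With 4 monodentate ligands the coordination number is 4.
A d⁰ ion has no crystal-field stabilisation preference between square planar and tetrahedral, so four ligands adopt the sterically favoured tetrahedral geometry.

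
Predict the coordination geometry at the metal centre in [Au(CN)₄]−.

square planar

Each cyanide is −1; balancing the −1 overall charge requires Au(III).
Gold is a group-11 element; Au(III) is therefore d⁸.
Coordination number: 4.
A 5d d⁸ ion has a large crystal-field splitting; square planar leaves the high-energy d_{x²−y²} orbital empty and maximises CFSE.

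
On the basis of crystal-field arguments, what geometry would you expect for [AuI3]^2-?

Summing ligand charges against the −2 overall charge gives an oxidation state of +1 for gold.
Group 11 minus oxidation state 1 gives a d¹⁰ configuration.
Coordination number: 3.
Three ligands around a d¹⁰ centre minimise repulsion in a trigonal-planar arrangement.

trigonal planar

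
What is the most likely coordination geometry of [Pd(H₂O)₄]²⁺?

Ligand charges: water is neutral. With an overall charge of +2 the palladium centre must be in the +2 oxidation state.
Palladium is a group-10 element; Pd(II) is therefore d⁸.
Coordination number: 4.
A 4d d⁸ ion has a large crystal-field splitting; square planar leaves the high-energy d_{x²−y²} orbital empty and maximises CFSE.

square planar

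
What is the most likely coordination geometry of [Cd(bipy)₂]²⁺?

2,2′-bipyridine is neutral; balancing the +2 overall charge requires Cd(II).
Cd sits in group 12, so the d-electron count is 12 − 2 = 10.
Counting donor atoms: 2×2,2′-bipyridine (bidentate) → 4 donors. Coordination number = 4.
A d¹⁰ ion has no crystal-field stabilisation preference between square planar and tetrahedral, so four ligands adopt the sterically favoured tetrahedral geometry.

tetrahedral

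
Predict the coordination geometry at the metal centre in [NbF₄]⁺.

Ligand charges: each fluoride is −1. With an overall charge of +1 the niobium centre must be in the +5 oxidation state.
Niobium is a group-5 element; Nb(V) is therefore d⁰.
With 4 monodentate ligands the coordination number is 4.
A d⁰ ion has no crystal-field stabilisation preference between square planar and tetrahedral, so four ligands adopt the sterically favoured tetrahedral geometry.

tetrahedral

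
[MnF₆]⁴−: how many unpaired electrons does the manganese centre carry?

Each fluoride is −1; balancing the −4 overall charge requires Mn(II).
Manganese is a group-7 element; Mn(II) is therefore d⁵.
The spin state decides the count: Fluoride is a weak-field ligand for a first-row metal, so the complex is high-spin.
An octahedral high-spin d⁵ ion is t₂g³e_g², giving 5 unpaired electrons.

5 unpaired electrons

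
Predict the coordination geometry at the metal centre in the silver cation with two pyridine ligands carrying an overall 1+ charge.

Summing ligand charges against the +1 overall charge gives an oxidation state of +1 for silver.
Group 11 minus oxidation state 1 gives a d¹⁰ configuration.
With 2 monodentate ligands the coordination number is 2.
A d¹⁰ ion with only two ligands adopts a linear arrangement (sp hybridisation; no CFSE preference).

linear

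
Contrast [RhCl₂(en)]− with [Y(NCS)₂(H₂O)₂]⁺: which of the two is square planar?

[RhCl₂(en)]−

For [RhCl₂(en)]−: Each chloride is −1; ethylenediamine is neutral; balancing the −1 overall charge requires Rh(I). Rhodium is a group-9 element; Rh(I) is therefore d⁸. A 4d d⁸ ion has a large crystal-field splitting; square planar leaves the high-energy d_{x²−y²} orbital empty and maximises CFSE. → square planar.
For [Y(NCS)₂(H₂O)₂]⁺: Ligand charges: each isothiocyanate is −1; water is neutral. With an overall charge of +1 the yttrium centre must be in the +3 oxidation state. Yttrium is a group-3 element; Y(III) is therefore d⁰. A d⁰ ion has no crystal-field stabilisation preference between square planar and tetrahedral, so four ligands adopt the sterically favoured tetrahedral geometry. → tetrahedral.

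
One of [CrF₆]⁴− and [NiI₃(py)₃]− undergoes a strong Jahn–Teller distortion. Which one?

[CrF₆]⁴−: Ligand charges: each fluoride is −1. With an overall charge of −4 the chromium centre must be in the +2 oxidation state. Chromium is a group-6 element; Cr(II) is therefore d⁴. Fluoride is a weak-field ligand for a first-row metal, so the complex is high-spin. The t₂g³e_g¹ (high-spin) configuration has an unevenly filled e_g set; the Jahn–Teller theorem predicts a tetragonal distortion (typically axial elongation) to lift the degeneracy.
[NiI₃(py)₃]−: Summing ligand charges against the −1 overall charge gives an oxidation state of +2 for nickel. Nickel is a group-10 element; Ni(II) is therefore d⁸. The d⁸ configuration leaves the e_g set evenly filled (or empty) — no strong Jahn–Teller driving force.

[CrF₆]⁴−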